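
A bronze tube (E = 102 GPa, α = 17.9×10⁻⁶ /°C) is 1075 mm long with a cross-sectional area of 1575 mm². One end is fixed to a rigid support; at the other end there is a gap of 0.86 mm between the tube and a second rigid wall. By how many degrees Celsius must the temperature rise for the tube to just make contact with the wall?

ΔT ≈ 44.7 °C

The gap closes when αΔT L = 0.86 mm, since the tube is still unstressed at that instant.
ΔT = 0.86 / (17.9×10⁻⁶ × 1075) = 44.69 °C.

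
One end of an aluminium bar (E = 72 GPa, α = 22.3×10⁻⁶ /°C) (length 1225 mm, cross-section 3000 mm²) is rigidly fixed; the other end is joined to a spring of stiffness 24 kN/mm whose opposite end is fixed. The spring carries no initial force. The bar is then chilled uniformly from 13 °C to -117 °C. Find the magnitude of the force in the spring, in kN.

Free thermal contraction: δ_free = αΔT L = 22.3×10⁻⁶ × 130 × 1225 = 3.551 mm.
Let P be the tensile force in the spring. The bar extends elastically by PL/(AE) and the spring stretches by P/k; together these equal δ_free.
P [ L/(AE) + 1/k ] = δ_free → P [ 1225/(3000×72×10³) + 1/(24×10³) ] = 3.551.
P = 3.551 / 4.734×10⁻⁵ = 75020 N.

P ≈ 75 kN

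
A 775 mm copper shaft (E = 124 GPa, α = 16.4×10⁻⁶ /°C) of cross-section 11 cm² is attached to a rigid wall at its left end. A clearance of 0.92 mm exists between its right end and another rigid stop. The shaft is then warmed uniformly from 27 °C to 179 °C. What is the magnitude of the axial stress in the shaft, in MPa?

σ ≈ 162 MPa (compressive)

Free thermal elongation = αΔT L = 16.4×10⁻⁶ × 152 × 775 = 1.932 mm.
This exceeds the 0.92 mm gap, so the wall pushes back. The portion of expansion that must be recovered elastically is δ_free − gap = 1.932 − 0.92 = 1.012 mm.
So σ = E(δ_free − g)/L = 124×10³ × 1.012/775 = 161.9 MPa.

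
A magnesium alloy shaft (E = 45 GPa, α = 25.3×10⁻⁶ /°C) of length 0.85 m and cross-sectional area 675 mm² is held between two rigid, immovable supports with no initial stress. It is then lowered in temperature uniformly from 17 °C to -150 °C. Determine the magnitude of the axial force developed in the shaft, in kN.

P ≈ 128 kN (tensile)

The ends cannot move, so σ = EαΔT = 45×10³ × 25.3×10⁻⁶ × 167 = 190.1 MPa.
P = AEαΔT = 675 × 45×10³ × 25.3×10⁻⁶ × 167 = 128.3 kN (tensile).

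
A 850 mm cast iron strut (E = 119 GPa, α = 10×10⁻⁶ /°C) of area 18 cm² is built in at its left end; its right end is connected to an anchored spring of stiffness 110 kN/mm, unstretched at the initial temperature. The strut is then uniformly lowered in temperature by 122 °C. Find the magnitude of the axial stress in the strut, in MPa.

σ ≈ 44.1 MPa (tensile)

If the spring were absent the strut would shorten by αΔT L = 10×10⁻⁶ × 122 × 850 = 1.037 mm.
Let P be the tensile force in the spring. The strut extends elastically by PL/(AE) and the spring stretches by P/k; together these equal δ_free.
So P = δ_free / [L/(AE) + 1/k] = 1.037 / [ 850/(1800×119×10³) + 1/(110×10³) ].
P = 1.037 / 1.306×10⁻⁵ = 79410 N.
σ = P/A = 79410/1800 = 44.12 MPa.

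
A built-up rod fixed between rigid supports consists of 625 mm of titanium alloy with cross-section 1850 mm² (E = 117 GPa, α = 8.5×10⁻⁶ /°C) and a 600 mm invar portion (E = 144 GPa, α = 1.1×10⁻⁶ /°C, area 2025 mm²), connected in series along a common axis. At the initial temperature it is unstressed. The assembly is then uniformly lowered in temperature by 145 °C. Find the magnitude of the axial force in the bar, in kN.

If the supports were absent, the total length change would be Σ αᵢΔT Lᵢ = 8.5×10⁻⁶×145×625 + 1.1×10⁻⁶×145×600 = 0.866 mm.
The walls prevent any net length change, so an axial force P (same in every segment) develops. Compatibility: P · Σ Lᵢ/(AᵢEᵢ) = δ_free.
The series flexibility is Σ Lᵢ/(AᵢEᵢ) = 625/(1850×117×10³) + 600/(2025×144×10³) = 4.945×10⁻⁶ mm/N.
P = 0.866 / 4.945×10⁻⁶ = 175100 N = 175.1 kN, tensile.

P ≈ 175 kN (tensile)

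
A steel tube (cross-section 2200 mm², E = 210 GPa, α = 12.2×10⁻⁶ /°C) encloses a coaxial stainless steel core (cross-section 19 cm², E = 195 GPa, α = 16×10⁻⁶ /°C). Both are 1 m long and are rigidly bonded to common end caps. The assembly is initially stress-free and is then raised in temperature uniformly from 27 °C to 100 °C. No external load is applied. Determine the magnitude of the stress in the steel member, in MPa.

σ ≈ 25.9 MPa (tensile)

The stainless steel has the larger α, so on heating it would change length more than the steel if both were free. The rigid plates force a common final length, so the stainless steel is put into compression and the steel into tension, with equal and opposite forces P (no external load).
Compatibility of the two members (thermal + elastic change equal): (α₁ − α₂)ΔT = P·[1/(A₁E₁) + 1/(A₂E₂)].
|α₁ − α₂|·ΔT = 3.8×10⁻⁶ × 73 = 0.0002774.
1/(A₁E₁) + 1/(A₂E₂) = 1/(2200×210×10³) + 1/(1900×195×10³) = 4.864×10⁻⁹ N⁻¹.
P = 0.0002774 / 4.864×10⁻⁹ = 57040 N = 57.04 kN.
σ_{steel} = P/A₁ = 57040/2200 = 25.93 MPa, tensile.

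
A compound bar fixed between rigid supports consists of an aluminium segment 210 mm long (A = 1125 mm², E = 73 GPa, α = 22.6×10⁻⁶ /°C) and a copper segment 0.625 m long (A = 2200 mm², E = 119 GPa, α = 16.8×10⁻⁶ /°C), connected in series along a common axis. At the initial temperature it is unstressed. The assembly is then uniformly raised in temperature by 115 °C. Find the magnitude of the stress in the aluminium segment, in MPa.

With the walls removed the bar would change length by δ_free = Σ αᵢΔT Lᵢ = 22.6×10⁻⁶×115×210 + 16.8×10⁻⁶×115×625 = 1.753 mm.
The rigid supports impose zero overall length change; the single axial force P common to all segments must satisfy P Σ Lᵢ/(AᵢEᵢ) = δ_free.
The series flexibility is Σ Lᵢ/(AᵢEᵢ) = 210/(1125×73×10³) + 625/(2200×119×10³) = 4.944×10⁻⁶ mm/N.
P = 1.753 / 4.944×10⁻⁶ = 354600 N = 354.6 kN, compressive.
σ_{aluminium} = P / A = 354600 / 1125 = 315.2 MPa.

σ ≈ 315 MPa (compressive)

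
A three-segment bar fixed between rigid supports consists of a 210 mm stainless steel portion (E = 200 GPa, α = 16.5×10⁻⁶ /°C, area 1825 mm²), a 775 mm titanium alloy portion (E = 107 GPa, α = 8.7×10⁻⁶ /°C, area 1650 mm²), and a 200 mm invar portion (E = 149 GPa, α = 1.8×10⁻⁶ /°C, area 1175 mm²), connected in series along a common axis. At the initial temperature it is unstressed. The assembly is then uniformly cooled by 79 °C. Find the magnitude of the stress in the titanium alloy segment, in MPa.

σ ≈ 82.8 MPa (tensile)

If the supports were absent, the total length change would be Σ αᵢΔT Lᵢ = 16.5×10⁻⁶×79×210 + 8.7×10⁻⁶×79×775 + 1.8×10⁻⁶×79×200 = 0.8348 mm.
The walls prevent any net length change, so an axial force P (same in every segment) develops. Compatibility: P · Σ Lᵢ/(AᵢEᵢ) = δ_free.
The series flexibility is Σ Lᵢ/(AᵢEᵢ) = 210/(1825×200×10³) + 775/(1650×107×10³) + 200/(1175×149×10³) = 6.107×10⁻⁶ mm/N.
P = 0.8348 / 6.107×10⁻⁶ = 136700 N = 136.7 kN, tensile.
σ_{titanium alloy} = P / A = 136700 / 1650 = 82.84 MPa.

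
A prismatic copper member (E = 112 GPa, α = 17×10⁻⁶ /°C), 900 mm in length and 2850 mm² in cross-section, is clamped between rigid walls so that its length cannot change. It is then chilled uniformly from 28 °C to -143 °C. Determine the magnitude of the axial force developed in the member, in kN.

P ≈ 928 kN (tensile)

The ends cannot move, so σ = EαΔT = 112×10³ × 17×10⁻⁶ × 171 = 325.6 MPa.
P = AEαΔT = 2850 × 112×10³ × 17×10⁻⁶ × 171 = 927.9 kN (tensile).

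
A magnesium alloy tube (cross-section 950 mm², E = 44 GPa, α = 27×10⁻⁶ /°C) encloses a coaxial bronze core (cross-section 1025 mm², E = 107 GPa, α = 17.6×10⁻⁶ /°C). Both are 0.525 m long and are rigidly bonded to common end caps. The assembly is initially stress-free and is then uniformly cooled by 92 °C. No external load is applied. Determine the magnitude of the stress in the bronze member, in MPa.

Equilibrium of a rigid end plate with no external load gives equal and opposite internal forces ±P in the two members. Since α_{magnesium alloy} > α_{bronze}, cooling drives the magnesium alloy into tension and the bronze into compression.
Setting the final lengths equal and cancelling L: (α₁ − α₂)ΔT = P/(A₁E₁) + P/(A₂E₂).
|α₁ − α₂|·ΔT = 9.4×10⁻⁶ × 92 = 0.0008648.
1/(A₁E₁) + 1/(A₂E₂) = 1/(950×44×10³) + 1/(1025×107×10³) = 3.304×10⁻⁸ N⁻¹.
So P = 0.0008648 / 3.304×10⁻⁸ = 26.17 kN.
σ_{bronze} = P/A₂ = 26170/1025 = 25.53 MPa, compressive.

σ ≈ 25.5 MPa (compressive)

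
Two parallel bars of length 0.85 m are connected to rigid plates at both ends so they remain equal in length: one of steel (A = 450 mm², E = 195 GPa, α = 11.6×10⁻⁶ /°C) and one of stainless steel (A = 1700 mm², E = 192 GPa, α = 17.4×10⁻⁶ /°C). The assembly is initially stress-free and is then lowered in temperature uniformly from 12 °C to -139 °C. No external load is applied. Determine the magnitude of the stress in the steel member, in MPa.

σ ≈ 135 MPa (compressive)

Both members must finish at the same length. With the larger α, the stainless steel tends to over-contract; the plates restrain it, putting the stainless steel in tension and the steel in compression. With no external load the two internal forces are equal and opposite, magnitude P.
Equating the net (thermal + elastic) strains gives |α₁ − α₂|·ΔT = P·[1/(A₁E₁) + 1/(A₂E₂)].
|α₁ − α₂|·ΔT = 5.8×10⁻⁶ × 151 = 0.0008758.
1/(A₁E₁) + 1/(A₂E₂) = 1/(450×195×10³) + 1/(1700×192×10³) = 1.446×10⁻⁸ N⁻¹.
P = 0.0008758 / 1.446×10⁻⁸ = 60570 N = 60.57 kN.
σ_{steel} = P/A₁ = 60570/450 = 134.6 MPa, compressive.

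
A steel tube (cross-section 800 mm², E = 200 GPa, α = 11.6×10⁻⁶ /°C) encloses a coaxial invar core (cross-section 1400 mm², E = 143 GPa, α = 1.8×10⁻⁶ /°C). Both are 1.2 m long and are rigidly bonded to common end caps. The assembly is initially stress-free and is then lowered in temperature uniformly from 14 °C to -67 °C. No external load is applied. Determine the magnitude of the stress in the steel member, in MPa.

Equilibrium of a rigid end plate with no external load gives equal and opposite internal forces ±P in the two members. Since α_{steel} > α_{invar}, cooling drives the steel into tension and the invar into compression.
Setting the final lengths equal and cancelling L: (α₁ − α₂)ΔT = P/(A₁E₁) + P/(A₂E₂).
|α₁ − α₂|·ΔT = 9.8×10⁻⁶ × 81 = 0.0007938.
1/(A₁E₁) + 1/(A₂E₂) = 1/(800×200×10³) + 1/(1400×143×10³) = 1.125×10⁻⁸ N⁻¹.
So P = 0.0007938 / 1.125×10⁻⁸ = 70.59 kN.
σ_{steel} = P/A₁ = 70590/800 = 88.24 MPa, tensile.

σ ≈ 88.2 MPa (tensile)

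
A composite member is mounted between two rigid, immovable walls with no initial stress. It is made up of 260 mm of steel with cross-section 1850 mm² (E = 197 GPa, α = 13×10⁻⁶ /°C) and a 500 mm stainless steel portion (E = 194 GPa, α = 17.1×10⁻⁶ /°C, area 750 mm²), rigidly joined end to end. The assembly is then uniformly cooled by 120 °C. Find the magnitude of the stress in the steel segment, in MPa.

σ ≈ 186 MPa (tensile)

Free thermal contraction of the whole bar: Σ αᵢΔT Lᵢ = 13×10⁻⁶×120×260 + 17.1×10⁻⁶×120×500 = 1.432 mm.
The walls prevent any net length change, so an axial force P (same in every segment) develops. Compatibility: P · Σ Lᵢ/(AᵢEᵢ) = δ_free.
Σ Lᵢ/(AᵢEᵢ) = 260/(1850×197×10³) + 500/(750×194×10³) = 4.15×10⁻⁶ mm/N.
Hence P = δ_free / Σ(L/AE) = 1.432/4.15×10⁻⁶ = 345 kN (tensile).
σ_{steel} = P / A = 345000 / 1850 = 186.5 MPa.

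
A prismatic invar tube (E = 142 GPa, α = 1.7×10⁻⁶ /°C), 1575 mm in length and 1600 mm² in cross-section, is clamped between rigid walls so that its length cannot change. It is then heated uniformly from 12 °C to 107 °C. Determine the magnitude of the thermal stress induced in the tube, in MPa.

With length fixed, the mechanical strain must cancel the thermal strain αΔT = 1.7×10⁻⁶ × 95 = 161.5×10⁻⁶.
The stress required to suppress this strain is σ = Eε = 142×10³ × 161.5×10⁻⁶ = 22.93 MPa, compressive since the tube is trying to expand.

σ ≈ 22.9 MPa (compressive)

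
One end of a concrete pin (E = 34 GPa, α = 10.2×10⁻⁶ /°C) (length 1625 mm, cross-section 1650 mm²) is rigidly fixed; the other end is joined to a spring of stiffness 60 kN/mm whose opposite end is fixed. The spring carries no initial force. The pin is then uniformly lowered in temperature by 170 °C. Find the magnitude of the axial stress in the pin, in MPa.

Free thermal contraction: δ_free = αΔT L = 10.2×10⁻⁶ × 170 × 1625 = 2.818 mm.
Let P be the tensile force in the spring. The pin extends elastically by PL/(AE) and the spring stretches by P/k; together these equal δ_free.
P [ L/(AE) + 1/k ] = δ_free → P [ 1625/(1650×34×10³) + 1/(60×10³) ] = 2.818.
P = 2.818 / 4.563×10⁻⁵ = 61750 N.
σ = P/A = 61750/1650 = 37.42 MPa.

σ ≈ 37.4 MPa (tensile)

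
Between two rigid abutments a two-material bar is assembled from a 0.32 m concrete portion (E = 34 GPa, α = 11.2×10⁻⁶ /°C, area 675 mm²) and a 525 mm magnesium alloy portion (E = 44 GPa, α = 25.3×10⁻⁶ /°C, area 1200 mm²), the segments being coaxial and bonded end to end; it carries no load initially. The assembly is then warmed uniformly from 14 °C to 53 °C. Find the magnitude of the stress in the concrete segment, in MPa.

Free thermal expansion of the whole bar: Σ αᵢΔT Lᵢ = 11.2×10⁻⁶×39×320 + 25.3×10⁻⁶×39×525 = 0.6578 mm.
The walls prevent any net length change, so an axial force P (same in every segment) develops. Compatibility: P · Σ Lᵢ/(AᵢEᵢ) = δ_free.
Σ Lᵢ/(AᵢEᵢ) = 320/(675×34×10³) + 525/(1200×44×10³) = 2.389×10⁻⁵ mm/N.
Hence P = δ_free / Σ(L/AE) = 0.6578/2.389×10⁻⁵ = 27.54 kN (compressive).
σ_{concrete} = P / A = 27540 / 675 = 40.8 MPa.

σ ≈ 40.8 MPa (compressive)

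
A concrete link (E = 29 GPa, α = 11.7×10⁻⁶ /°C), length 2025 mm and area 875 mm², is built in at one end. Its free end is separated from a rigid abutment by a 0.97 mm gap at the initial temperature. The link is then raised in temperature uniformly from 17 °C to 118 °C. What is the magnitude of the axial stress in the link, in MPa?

σ ≈ 20.4 MPa (compressive)

Unrestrained expansion: δ_free = αΔT L = 11.7×10⁻⁶ × 101 × 2025 = 2.393 mm.
The gap closes (δ_free > 0.97 mm) and the wall then resists a further 2.393 − 0.97 = 1.423 mm of expansion.
So σ = E(δ_free − g)/L = 29×10³ × 1.423/2025 = 20.38 MPa.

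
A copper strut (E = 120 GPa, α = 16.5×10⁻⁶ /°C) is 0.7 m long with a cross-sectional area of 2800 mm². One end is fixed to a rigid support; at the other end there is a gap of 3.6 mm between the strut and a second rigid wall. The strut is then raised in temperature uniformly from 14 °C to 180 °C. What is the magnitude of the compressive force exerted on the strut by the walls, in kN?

P ≈ 0 kN

Unrestrained expansion: δ_free = αΔT L = 16.5×10⁻⁶ × 166 × 700 = 1.917 mm.
Since δ_free = 1.92 mm is less than the 3.6 mm gap, the strut never touches the wall. No axial force develops.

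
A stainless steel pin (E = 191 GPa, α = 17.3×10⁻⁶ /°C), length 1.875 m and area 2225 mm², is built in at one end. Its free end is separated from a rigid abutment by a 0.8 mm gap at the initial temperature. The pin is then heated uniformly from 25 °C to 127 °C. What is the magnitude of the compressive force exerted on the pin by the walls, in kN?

Free thermal elongation = αΔT L = 17.3×10⁻⁶ × 102 × 1875 = 3.309 mm.
This exceeds the 0.8 mm gap, so the wall pushes back. The portion of expansion that must be recovered elastically is δ_free − gap = 3.309 − 0.8 = 2.509 mm.
That suppressed elongation corresponds to σ = E·Δ/L = 191×10³ × 2.509/1875 = 255.5 MPa.
Force on the wall = σA = 255.5 × 2225 mm² = 568.6 kN.

P ≈ 569 kN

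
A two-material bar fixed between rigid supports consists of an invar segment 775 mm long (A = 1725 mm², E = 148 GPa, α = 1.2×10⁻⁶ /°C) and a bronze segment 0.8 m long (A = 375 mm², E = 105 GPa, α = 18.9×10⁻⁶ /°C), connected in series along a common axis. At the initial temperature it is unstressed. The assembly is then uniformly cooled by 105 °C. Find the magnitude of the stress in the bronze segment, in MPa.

With the walls removed the bar would change length by δ_free = Σ αᵢΔT Lᵢ = 1.2×10⁻⁶×105×775 + 18.9×10⁻⁶×105×800 = 1.685 mm.
The rigid supports impose zero overall length change; the single axial force P common to all segments must satisfy P Σ Lᵢ/(AᵢEᵢ) = δ_free.
The series flexibility is Σ Lᵢ/(AᵢEᵢ) = 775/(1725×148×10³) + 800/(375×105×10³) = 2.335×10⁻⁵ mm/N.
P = 1.685 / 2.335×10⁻⁵ = 72160 N = 72.16 kN, tensile.
σ_{bronze} = P / A = 72160 / 375 = 192.4 MPa.

σ ≈ 192 MPa (tensile)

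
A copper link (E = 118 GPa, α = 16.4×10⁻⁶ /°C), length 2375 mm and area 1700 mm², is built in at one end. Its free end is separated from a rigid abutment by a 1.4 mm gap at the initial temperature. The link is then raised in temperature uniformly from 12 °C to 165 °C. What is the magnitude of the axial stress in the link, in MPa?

If the wall were absent the link would grow by αΔT L = 16.4×10⁻⁶ × 153 × 2375 = 5.959 mm.
After closing the 1.4 mm clearance, 5.959 − 1.4 = 4.559 mm of expansion remains to be suppressed by the wall.
Compatibility: PL/(AE) = 4.559 mm, so σ = P/A = E × (4.559/2375) = 226.5 MPa.

σ ≈ 227 MPa (compressive)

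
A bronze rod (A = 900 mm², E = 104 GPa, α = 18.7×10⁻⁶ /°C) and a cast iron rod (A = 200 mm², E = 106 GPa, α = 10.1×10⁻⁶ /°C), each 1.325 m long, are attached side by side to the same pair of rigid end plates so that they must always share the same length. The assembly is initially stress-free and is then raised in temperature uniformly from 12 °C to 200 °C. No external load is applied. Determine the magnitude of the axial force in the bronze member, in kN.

The bronze has the larger α, so on heating it would change length more than the cast iron if both were free. The rigid plates force a common final length, so the bronze is put into compression and the cast iron into tension, with equal and opposite forces P (no external load).
Equating the net (thermal + elastic) strains gives |α₁ − α₂|·ΔT = P·[1/(A₁E₁) + 1/(A₂E₂)].
|α₁ − α₂|·ΔT = 8.6×10⁻⁶ × 188 = 0.001617.
1/(A₁E₁) + 1/(A₂E₂) = 1/(900×104×10³) + 1/(200×106×10³) = 5.785×10⁻⁸ N⁻¹.
So P = 0.001617 / 5.785×10⁻⁸ = 27.95 kN.

P ≈ 27.9 kN (compressive in the bronze)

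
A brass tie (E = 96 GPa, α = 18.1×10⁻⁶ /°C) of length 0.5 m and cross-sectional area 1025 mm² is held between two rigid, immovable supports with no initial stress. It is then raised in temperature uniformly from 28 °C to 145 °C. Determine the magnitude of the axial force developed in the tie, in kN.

P ≈ 208 kN (compressive)

The ends cannot move, so σ = EαΔT = 96×10³ × 18.1×10⁻⁶ × 117 = 203.3 MPa.
Axial force P = σA = 203.3 × 1025 = 208400 N = 208.4 kN, compressive.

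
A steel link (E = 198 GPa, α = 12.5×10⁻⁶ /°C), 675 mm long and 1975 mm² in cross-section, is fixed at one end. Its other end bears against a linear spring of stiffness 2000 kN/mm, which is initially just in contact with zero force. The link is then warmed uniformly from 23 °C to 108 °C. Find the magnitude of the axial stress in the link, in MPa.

σ ≈ 163 MPa (compressive)

Free thermal expansion: δ_free = αΔT L = 12.5×10⁻⁶ × 85 × 675 = 0.7172 mm.
With a force P in the spring, the elastic change of the link is PL/(AE) and that of the spring is P/k; compatibility requires their sum to equal δ_free.
So P = δ_free / [L/(AE) + 1/k] = 0.7172 / [ 675/(1975×198×10³) + 1/(2000×10³) ].
P = 0.7172 / 2.226×10⁻⁶ = 322200 N.
σ = P/A = 322200/1975 = 163.1 MPa.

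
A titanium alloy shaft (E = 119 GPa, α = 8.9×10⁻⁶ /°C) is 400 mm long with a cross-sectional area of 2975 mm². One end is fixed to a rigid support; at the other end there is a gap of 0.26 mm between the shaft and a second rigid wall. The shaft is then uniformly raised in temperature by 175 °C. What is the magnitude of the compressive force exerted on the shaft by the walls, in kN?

If the wall were absent the shaft would grow by αΔT L = 8.9×10⁻⁶ × 175 × 400 = 0.623 mm.
After closing the 0.26 mm clearance, 0.623 − 0.26 = 0.363 mm of expansion remains to be suppressed by the wall.
That suppressed elongation corresponds to σ = E·Δ/L = 119×10³ × 0.363/400 = 108 MPa.
Force on the wall = σA = 108 × 2975 mm² = 321.3 kN.

P ≈ 321 kN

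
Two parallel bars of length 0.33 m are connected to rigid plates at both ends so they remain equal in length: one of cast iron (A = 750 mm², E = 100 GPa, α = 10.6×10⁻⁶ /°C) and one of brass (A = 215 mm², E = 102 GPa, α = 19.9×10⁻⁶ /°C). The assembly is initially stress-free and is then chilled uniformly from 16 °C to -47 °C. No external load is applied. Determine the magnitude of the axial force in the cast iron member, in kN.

P ≈ 9.94 kN (compressive in the cast iron)

The brass has the larger α, so on cooling it would change length more than the cast iron if both were free. The rigid plates force a common final length, so the brass is put into tension and the cast iron into compression, with equal and opposite forces P (no external load).
Compatibility of the two members (thermal + elastic change equal): (α₁ − α₂)ΔT = P·[1/(A₁E₁) + 1/(A₂E₂)].
|α₁ − α₂|·ΔT = 9.3×10⁻⁶ × 63 = 0.0005859.
1/(A₁E₁) + 1/(A₂E₂) = 1/(750×100×10³) + 1/(215×102×10³) = 5.893×10⁻⁸ N⁻¹.
So P = 0.0005859 / 5.893×10⁻⁸ = 9.942 kN.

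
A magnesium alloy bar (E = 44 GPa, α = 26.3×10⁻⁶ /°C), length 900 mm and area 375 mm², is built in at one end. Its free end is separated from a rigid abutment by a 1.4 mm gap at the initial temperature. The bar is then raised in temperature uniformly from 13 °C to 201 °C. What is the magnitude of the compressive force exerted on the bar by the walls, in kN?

Free thermal elongation = αΔT L = 26.3×10⁻⁶ × 188 × 900 = 4.45 mm.
This exceeds the 1.4 mm gap, so the wall pushes back. The portion of expansion that must be recovered elastically is δ_free − gap = 4.45 − 1.4 = 3.05 mm.
So σ = E(δ_free − g)/L = 44×10³ × 3.05/900 = 149.1 MPa.
Force on the wall = σA = 149.1 × 375 mm² = 55.92 kN.

P ≈ 55.9 kN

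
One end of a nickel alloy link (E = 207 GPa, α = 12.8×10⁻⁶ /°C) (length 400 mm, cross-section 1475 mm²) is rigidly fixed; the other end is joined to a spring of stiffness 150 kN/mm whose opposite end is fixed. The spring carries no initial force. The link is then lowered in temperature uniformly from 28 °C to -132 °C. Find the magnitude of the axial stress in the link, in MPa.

The unrestrained thermal change is αΔT L = 12.8×10⁻⁶ × 160 × 400 = 0.8192 mm.
Let P be the tensile force in the spring. The link extends elastically by PL/(AE) and the spring stretches by P/k; together these equal δ_free.
So P = δ_free / [L/(AE) + 1/k] = 0.8192 / [ 400/(1475×207×10³) + 1/(150×10³) ].
P = 0.8192 / 7.977×10⁻⁶ = 102700 N.
σ = P/A = 102700/1475 = 69.63 MPa.

σ ≈ 69.6 MPa (tensile)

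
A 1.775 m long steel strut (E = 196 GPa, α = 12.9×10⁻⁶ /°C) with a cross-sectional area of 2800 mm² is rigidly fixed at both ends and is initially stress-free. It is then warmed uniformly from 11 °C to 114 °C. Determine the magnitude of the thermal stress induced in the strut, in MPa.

With length fixed, the mechanical strain must cancel the thermal strain αΔT = 12.9×10⁻⁶ × 103 = 1328.7×10⁻⁶.
σ = EαΔT = 196×10³ × 12.9×10⁻⁶ × 103 = 260.4 MPa (compressive; the strut is trying to expand).

σ ≈ 260 MPa (compressive)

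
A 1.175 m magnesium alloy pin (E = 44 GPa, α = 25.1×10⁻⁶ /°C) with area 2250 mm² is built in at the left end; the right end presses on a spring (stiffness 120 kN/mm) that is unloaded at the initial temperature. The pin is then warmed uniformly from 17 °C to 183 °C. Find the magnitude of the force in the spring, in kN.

If the spring were absent the pin would lengthen by αΔT L = 25.1×10⁻⁶ × 166 × 1175 = 4.896 mm.
With a force P in the spring, the elastic change of the pin is PL/(AE) and that of the spring is P/k; compatibility requires their sum to equal δ_free.
So P = δ_free / [L/(AE) + 1/k] = 4.896 / [ 1175/(2250×44×10³) + 1/(120×10³) ].
P = 4.896 / 2.02×10⁻⁵ = 242300 N.

P ≈ 242 kN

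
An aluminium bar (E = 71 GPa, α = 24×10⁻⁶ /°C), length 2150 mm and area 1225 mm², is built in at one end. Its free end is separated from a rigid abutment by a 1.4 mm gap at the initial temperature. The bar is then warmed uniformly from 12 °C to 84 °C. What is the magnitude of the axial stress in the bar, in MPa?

σ ≈ 76.5 MPa (compressive)

If the wall were absent the bar would grow by αΔT L = 24×10⁻⁶ × 72 × 2150 = 3.715 mm.
After closing the 1.4 mm clearance, 3.715 − 1.4 = 2.315 mm of expansion remains to be suppressed by the wall.
Compatibility: PL/(AE) = 2.315 mm, so σ = P/A = E × (2.315/2150) = 76.46 MPa.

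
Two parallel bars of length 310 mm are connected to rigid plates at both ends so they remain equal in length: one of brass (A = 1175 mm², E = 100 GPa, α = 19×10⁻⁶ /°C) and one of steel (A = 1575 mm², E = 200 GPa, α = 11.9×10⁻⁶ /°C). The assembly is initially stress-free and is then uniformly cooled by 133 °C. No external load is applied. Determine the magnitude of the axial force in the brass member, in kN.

P ≈ 80.8 kN (tensile in the brass)

Both members must finish at the same length. With the larger α, the brass tends to over-contract; the plates restrain it, putting the brass in tension and the steel in compression. With no external load the two internal forces are equal and opposite, magnitude P.
Equating the net (thermal + elastic) strains gives |α₁ − α₂|·ΔT = P·[1/(A₁E₁) + 1/(A₂E₂)].
|α₁ − α₂|·ΔT = 7.1×10⁻⁶ × 133 = 0.0009443.
1/(A₁E₁) + 1/(A₂E₂) = 1/(1175×100×10³) + 1/(1575×200×10³) = 1.169×10⁻⁸ N⁻¹.
P = 0.0009443 / 1.169×10⁻⁸ = 80810 N = 80.81 kN.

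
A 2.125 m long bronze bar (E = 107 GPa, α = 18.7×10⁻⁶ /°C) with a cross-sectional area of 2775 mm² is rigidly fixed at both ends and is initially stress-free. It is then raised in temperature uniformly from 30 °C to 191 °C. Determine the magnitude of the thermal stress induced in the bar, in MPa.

The supports are rigid, so the total axial strain is zero. The restrained thermal strain is ε = αΔT = 18.7×10⁻⁶ × 161 = 3010.7×10⁻⁶.
σ = EαΔT = 107×10³ × 18.7×10⁻⁶ × 161 = 322.1 MPa (compressive; the bar is trying to expand).

σ ≈ 322 MPa (compressive)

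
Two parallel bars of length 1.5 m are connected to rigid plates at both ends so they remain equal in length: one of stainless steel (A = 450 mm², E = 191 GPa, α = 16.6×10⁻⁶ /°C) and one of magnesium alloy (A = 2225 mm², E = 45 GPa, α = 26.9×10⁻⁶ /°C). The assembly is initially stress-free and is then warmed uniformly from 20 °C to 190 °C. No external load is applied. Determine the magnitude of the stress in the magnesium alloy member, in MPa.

σ ≈ 36.4 MPa (compressive)

Both members must finish at the same length. With the larger α, the magnesium alloy tends to over-expand; the plates restrain it, putting the magnesium alloy in compression and the stainless steel in tension. With no external load the two internal forces are equal and opposite, magnitude P.
Compatibility of the two members (thermal + elastic change equal): (α₁ − α₂)ΔT = P·[1/(A₁E₁) + 1/(A₂E₂)].
|α₁ − α₂|·ΔT = 10.3×10⁻⁶ × 170 = 0.001751.
1/(A₁E₁) + 1/(A₂E₂) = 1/(450×191×10³) + 1/(2225×45×10³) = 2.162×10⁻⁸ N⁻¹.
P = 0.001751 / 2.162×10⁻⁸ = 80980 N = 80.98 kN.
σ_{magnesium alloy} = P/A₂ = 80980/2225 = 36.4 MPa, compressive.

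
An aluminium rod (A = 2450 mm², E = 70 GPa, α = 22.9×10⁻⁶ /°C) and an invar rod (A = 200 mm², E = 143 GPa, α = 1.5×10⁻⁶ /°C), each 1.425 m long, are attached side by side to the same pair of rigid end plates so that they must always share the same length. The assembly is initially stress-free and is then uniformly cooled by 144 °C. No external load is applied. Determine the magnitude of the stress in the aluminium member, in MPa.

σ ≈ 30.8 MPa (tensile)

Equilibrium of a rigid end plate with no external load gives equal and opposite internal forces ±P in the two members. Since α_{aluminium} > α_{invar}, cooling drives the aluminium into tension and the invar into compression.
Compatibility of the two members (thermal + elastic change equal): (α₁ − α₂)ΔT = P·[1/(A₁E₁) + 1/(A₂E₂)].
|α₁ − α₂|·ΔT = 21.4×10⁻⁶ × 144 = 0.003082.
1/(A₁E₁) + 1/(A₂E₂) = 1/(2450×70×10³) + 1/(200×143×10³) = 4.08×10⁻⁸ N⁻¹.
P = 0.003082 / 4.08×10⁻⁸ = 75540 N = 75.54 kN.
σ_{aluminium} = P/A₁ = 75540/2450 = 30.83 MPa, tensile.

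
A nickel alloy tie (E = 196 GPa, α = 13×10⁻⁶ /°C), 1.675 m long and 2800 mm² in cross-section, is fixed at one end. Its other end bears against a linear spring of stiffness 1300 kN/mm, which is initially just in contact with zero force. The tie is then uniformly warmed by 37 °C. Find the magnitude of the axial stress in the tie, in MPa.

The unrestrained thermal change is αΔT L = 13×10⁻⁶ × 37 × 1675 = 0.8057 mm.
Let P be the compressive force at the spring. The tie shortens elastically by PL/(AE) and the spring compresses by P/k; together these equal δ_free.
So P = δ_free / [L/(AE) + 1/k] = 0.8057 / [ 1675/(2800×196×10³) + 1/(1300×10³) ].
P = 0.8057 / 3.821×10⁻⁶ = 210800 N.
σ = P/A = 210800/2800 = 75.3 MPa.

σ ≈ 75.3 MPa (compressive)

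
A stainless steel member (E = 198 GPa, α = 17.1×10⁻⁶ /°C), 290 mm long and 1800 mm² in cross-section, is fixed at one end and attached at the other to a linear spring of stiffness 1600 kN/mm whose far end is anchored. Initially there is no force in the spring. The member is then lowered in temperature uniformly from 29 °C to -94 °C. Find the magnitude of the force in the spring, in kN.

P ≈ 424 kN

If the spring were absent the member would shorten by αΔT L = 17.1×10⁻⁶ × 123 × 290 = 0.61 mm.
Let P be the tensile force in the spring. The member extends elastically by PL/(AE) and the spring stretches by P/k; together these equal δ_free.
P [ L/(AE) + 1/k ] = δ_free → P [ 290/(1800×198×10³) + 1/(1600×10³) ] = 0.61.
P = 0.61 / 1.439×10⁻⁶ = 424000 N.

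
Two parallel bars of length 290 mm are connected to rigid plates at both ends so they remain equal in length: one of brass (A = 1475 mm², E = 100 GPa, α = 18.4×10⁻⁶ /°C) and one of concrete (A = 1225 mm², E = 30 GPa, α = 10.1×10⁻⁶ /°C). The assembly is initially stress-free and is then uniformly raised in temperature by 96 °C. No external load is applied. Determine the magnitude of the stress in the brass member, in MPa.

Equilibrium of a rigid end plate with no external load gives equal and opposite internal forces ±P in the two members. Since α_{brass} > α_{concrete}, heating drives the brass into compression and the concrete into tension.
Compatibility of the two members (thermal + elastic change equal): (α₁ − α₂)ΔT = P·[1/(A₁E₁) + 1/(A₂E₂)].
|α₁ − α₂|·ΔT = 8.3×10⁻⁶ × 96 = 0.0007968.
1/(A₁E₁) + 1/(A₂E₂) = 1/(1475×100×10³) + 1/(1225×30×10³) = 3.399×10⁻⁸ N⁻¹.
So P = 0.0007968 / 3.399×10⁻⁸ = 23.44 kN.
σ_{brass} = P/A₁ = 23440/1475 = 15.89 MPa, compressive.

σ ≈ 15.9 MPa (compressive)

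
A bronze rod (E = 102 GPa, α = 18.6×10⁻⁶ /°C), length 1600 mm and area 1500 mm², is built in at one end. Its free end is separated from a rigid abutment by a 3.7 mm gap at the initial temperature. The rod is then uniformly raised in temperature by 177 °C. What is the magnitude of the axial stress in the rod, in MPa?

σ ≈ 99.9 MPa (compressive)

If the wall were absent the rod would grow by αΔT L = 18.6×10⁻⁶ × 177 × 1600 = 5.268 mm.
The gap closes (δ_free > 3.7 mm) and the wall then resists a further 5.268 − 3.7 = 1.568 mm of expansion.
So σ = E(δ_free − g)/L = 102×10³ × 1.568/1600 = 99.93 MPa.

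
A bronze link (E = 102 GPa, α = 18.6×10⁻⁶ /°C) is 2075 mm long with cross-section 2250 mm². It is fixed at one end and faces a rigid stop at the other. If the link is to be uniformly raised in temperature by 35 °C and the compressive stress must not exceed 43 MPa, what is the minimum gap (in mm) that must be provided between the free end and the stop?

g ≈ 0.476 mm

Free expansion if unrestrained: δ_free = αΔT L = 18.6×10⁻⁶ × 35 × 2075 = 1.351 mm.
At the allowable stress the elastic shortening the wall may impose is σL/E = 43 × 2075 / (102×10³) = 0.8748 mm.
The gap must absorb the remainder: g_min = 1.351 − 0.8748 = 0.4761 mm.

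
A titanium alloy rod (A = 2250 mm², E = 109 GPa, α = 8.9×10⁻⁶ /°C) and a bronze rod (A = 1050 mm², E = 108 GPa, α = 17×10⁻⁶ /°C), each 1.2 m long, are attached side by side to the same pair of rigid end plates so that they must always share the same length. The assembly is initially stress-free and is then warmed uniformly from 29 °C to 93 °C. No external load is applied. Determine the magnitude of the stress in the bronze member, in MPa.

σ ≈ 38.3 MPa (compressive)

The bronze has the larger α, so on heating it would change length more than the titanium alloy if both were free. The rigid plates force a common final length, so the bronze is put into compression and the titanium alloy into tension, with equal and opposite forces P (no external load).
Equating the net (thermal + elastic) strains gives |α₁ − α₂|·ΔT = P·[1/(A₁E₁) + 1/(A₂E₂)].
|α₁ − α₂|·ΔT = 8.1×10⁻⁶ × 64 = 0.0005184.
1/(A₁E₁) + 1/(A₂E₂) = 1/(2250×109×10³) + 1/(1050×108×10³) = 1.29×10⁻⁸ N⁻¹.
So P = 0.0005184 / 1.29×10⁻⁸ = 40.2 kN.
σ_{bronze} = P/A₂ = 40200/1050 = 38.28 MPa, compressive.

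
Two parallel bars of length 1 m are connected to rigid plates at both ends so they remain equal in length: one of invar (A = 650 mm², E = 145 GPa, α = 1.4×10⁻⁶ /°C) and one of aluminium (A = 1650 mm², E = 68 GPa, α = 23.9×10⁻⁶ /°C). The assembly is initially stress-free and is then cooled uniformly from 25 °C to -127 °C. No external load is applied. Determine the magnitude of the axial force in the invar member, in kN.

Both members must finish at the same length. With the larger α, the aluminium tends to over-contract; the plates restrain it, putting the aluminium in tension and the invar in compression. With no external load the two internal forces are equal and opposite, magnitude P.
Compatibility of the two members (thermal + elastic change equal): (α₁ − α₂)ΔT = P·[1/(A₁E₁) + 1/(A₂E₂)].
|α₁ − α₂|·ΔT = 22.5×10⁻⁶ × 152 = 0.00342.
1/(A₁E₁) + 1/(A₂E₂) = 1/(650×145×10³) + 1/(1650×68×10³) = 1.952×10⁻⁸ N⁻¹.
So P = 0.00342 / 1.952×10⁻⁸ = 175.2 kN.

P ≈ 175 kN (compressive in the invar)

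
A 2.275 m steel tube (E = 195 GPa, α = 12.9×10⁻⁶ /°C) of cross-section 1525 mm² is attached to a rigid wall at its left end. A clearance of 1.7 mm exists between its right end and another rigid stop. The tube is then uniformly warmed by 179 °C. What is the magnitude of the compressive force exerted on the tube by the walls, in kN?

Free thermal elongation = αΔT L = 12.9×10⁻⁶ × 179 × 2275 = 5.253 mm.
The gap closes (δ_free > 1.7 mm) and the wall then resists a further 5.253 − 1.7 = 3.553 mm of expansion.
So σ = E(δ_free − g)/L = 195×10³ × 3.553/2275 = 304.6 MPa.
P = σA = 304.6 × 1525 = 464.5 kN.

P ≈ 464 kN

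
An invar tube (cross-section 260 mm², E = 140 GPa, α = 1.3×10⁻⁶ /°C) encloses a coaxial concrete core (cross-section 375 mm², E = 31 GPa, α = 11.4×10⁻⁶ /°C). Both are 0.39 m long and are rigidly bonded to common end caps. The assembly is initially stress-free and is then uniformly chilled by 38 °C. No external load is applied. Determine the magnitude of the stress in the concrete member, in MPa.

σ ≈ 9.02 MPa (tensile)

The concrete has the larger α, so on cooling it would change length more than the invar if both were free. The rigid plates force a common final length, so the concrete is put into tension and the invar into compression, with equal and opposite forces P (no external load).
Setting the final lengths equal and cancelling L: (α₁ − α₂)ΔT = P/(A₁E₁) + P/(A₂E₂).
|α₁ − α₂|·ΔT = 10.1×10⁻⁶ × 38 = 0.0003838.
1/(A₁E₁) + 1/(A₂E₂) = 1/(260×140×10³) + 1/(375×31×10³) = 1.135×10⁻⁷ N⁻¹.
P = 0.0003838 / 1.135×10⁻⁷ = 3382 N = 3.382 kN.
σ_{concrete} = P/A₂ = 3382/375 = 9.018 MPa, tensile.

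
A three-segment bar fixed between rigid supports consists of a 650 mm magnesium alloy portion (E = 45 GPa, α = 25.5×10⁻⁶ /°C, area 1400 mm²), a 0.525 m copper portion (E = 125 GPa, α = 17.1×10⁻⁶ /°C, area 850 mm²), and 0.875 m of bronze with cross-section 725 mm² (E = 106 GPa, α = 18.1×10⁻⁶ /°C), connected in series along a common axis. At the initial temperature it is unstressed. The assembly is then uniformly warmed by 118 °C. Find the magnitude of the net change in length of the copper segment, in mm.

|ΔL| ≈ 0.154 mm

With the walls removed the bar would change length by δ_free = Σ αᵢΔT Lᵢ = 25.5×10⁻⁶×118×650 + 17.1×10⁻⁶×118×525 + 18.1×10⁻⁶×118×875 = 4.884 mm.
The rigid supports impose zero overall length change; the single axial force P common to all segments must satisfy P Σ Lᵢ/(AᵢEᵢ) = δ_free.
The series flexibility is Σ Lᵢ/(AᵢEᵢ) = 650/(1400×45×10³) + 525/(850×125×10³) + 875/(725×106×10³) = 2.664×10⁻⁵ mm/N.
Hence P = δ_free / Σ(L/AE) = 4.884/2.664×10⁻⁵ = 183.3 kN (compressive).
For the copper segment, free thermal change = 17.1×10⁻⁶×118×525 = 1.059 mm and elastic change from P = 183300×525/(850×125×10³) = 0.9057 mm; these oppose, so the net change is 0.154 mm (segment lengthens).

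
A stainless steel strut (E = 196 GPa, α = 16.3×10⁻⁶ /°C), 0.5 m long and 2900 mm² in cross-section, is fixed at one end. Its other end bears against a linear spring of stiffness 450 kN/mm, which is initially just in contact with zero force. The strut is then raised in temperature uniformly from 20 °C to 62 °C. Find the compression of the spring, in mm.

δ ≈ 0.245 mm

The unrestrained thermal change is αΔT L = 16.3×10⁻⁶ × 42 × 500 = 0.3423 mm.
Let P be the compressive force at the spring. The strut shortens elastically by PL/(AE) and the spring compresses by P/k; together these equal δ_free.
So P = δ_free / [L/(AE) + 1/k] = 0.3423 / [ 500/(2900×196×10³) + 1/(450×10³) ].
P = 0.3423 / 3.102×10⁻⁶ = 110400 N.
Spring compression = P/k = 110400/(450×10³) = 0.2452 mm.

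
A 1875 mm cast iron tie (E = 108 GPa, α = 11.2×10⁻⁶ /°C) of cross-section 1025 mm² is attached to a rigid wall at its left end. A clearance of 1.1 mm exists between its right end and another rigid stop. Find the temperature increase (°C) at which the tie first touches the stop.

The gap closes when αΔT L = 1.1 mm, since the tie is still unstressed at that instant.
So ΔT = g/(αL) = 1.1/(11.2×10⁻⁶ × 1875) = 52.38 °C.

ΔT ≈ 52.4 °C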